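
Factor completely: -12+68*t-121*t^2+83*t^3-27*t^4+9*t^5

(3*t-1)*(3*t-2)*(t-1)*(t^2-t+6)

By the rational root theorem, t = 2/3 is a root, giving the factor (3*t-2) and quotient 3*t^4-7*t^3+23*t^2-25*t+6.
Then t = 1/3 is a root, so (3*t-1) is a factor; dividing leaves t^3-2*t^2+7*t-6.
Continuing, t = 1 is a root, giving the factor (t-1) and quotient t^2-t+6.
The quadratic t^2-t+6 has discriminant -23 < 0 and is irreducible over ℤ.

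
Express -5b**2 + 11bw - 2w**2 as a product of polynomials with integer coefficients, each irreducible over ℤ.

Group: -b(5b - w) + 2w(5b - w); both groups contain (5b - w).

-(5b - w)(b - 2w)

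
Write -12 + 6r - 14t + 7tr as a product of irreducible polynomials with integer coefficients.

(7t + 6)(r - 2)

Group as (7tr - 14t) + (6r - 12) = 7t(r - 2) + 6(r - 2).
Both groups share the factor (r - 2).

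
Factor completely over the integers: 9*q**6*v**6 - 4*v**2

Pull out the common factor v**2, leaving 9*q**6*v**4 - 4.
Recognize a difference of squares with the parts 3*q**3*v**2 and 2.

v**2*(3*q**3*v**2 + 2)*(3*q**3*v**2 - 2)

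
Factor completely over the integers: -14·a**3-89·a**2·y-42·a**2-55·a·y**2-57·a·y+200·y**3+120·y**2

Group: a·(-14·a**2-19·a·y+40·y**2) + (5·y+3)·(-14·a**2-19·a·y+40·y**2); both groups contain (-14·a**2-19·a·y+40·y**2), so (a+5·y+3) is a factor with cofactor -14·a**2-19·a·y+40·y**2.
The cofactor groups again: -14·a**2-19·a·y+40·y**2 = -2·a·(7·a-8·y) - 5·y·(7·a-8·y); both groups contain (7·a-8·y), giving -(2·a+5·y)·(7·a-8·y).

-(2·a+5·y)·(7·a-8·y)·(a+5·y+3)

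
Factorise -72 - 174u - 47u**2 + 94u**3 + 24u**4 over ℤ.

Among the possible rational roots, u = -4 is a root, so (u + 4) is a factor; dividing leaves 24u**3 - 2u**2 - 39u - 18.
Then u = -3/4 is a root, so (4u + 3) is a factor; dividing leaves 6u**2 - 5u - 6.
The remaining quadratic factors as (3u + 2)(2u - 3).

(2u - 3)(3u + 2)(4u + 3)(u + 4)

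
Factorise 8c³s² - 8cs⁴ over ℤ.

Pull out the common factor 8cs²; c² - s² is a difference of squares.

8cs²(c + s)(c - s)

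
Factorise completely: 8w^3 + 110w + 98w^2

Pull out the common factor 2w, then factor the remaining trinomial.

2w(4w + 5)(w + 11)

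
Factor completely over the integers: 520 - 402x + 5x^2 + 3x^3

Testing divisors of the constant over divisors of the leading coefficient, x = -13 is a root, so (x + 13) is a factor; dividing leaves 3x^2 - 34x + 40.
The remaining quadratic factors as (3x - 4)(x - 10).

(3x - 4)(x + 13)(x - 10)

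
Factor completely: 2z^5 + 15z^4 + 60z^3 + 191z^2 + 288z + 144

(2z + 3)(z + 1)(z + 4)(z^2 + z + 12)

Trying the rational-root candidates, z = -4 is a root, so (z + 4) is a factor; dividing leaves 2z^4 + 7z^3 + 32z^2 + 63z + 36.
Then z = -1 is a root, so (z + 1) divides it; the quotient is 2z^3 + 5z^2 + 27z + 36.
Then z = -3/2 is a root, giving the factor (2z + 3) and quotient z^2 + z + 12.
The quadratic z^2 + z + 12 has discriminant -47 < 0 and is irreducible over ℤ.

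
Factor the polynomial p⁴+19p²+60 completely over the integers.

Substitute u = p² to get a quadratic in u, then factor.
p²+15 is irreducible over ℤ (always positive, so no real roots).
p²+4 is irreducible over ℤ (sum of squares).

(p²+15)(p²+4)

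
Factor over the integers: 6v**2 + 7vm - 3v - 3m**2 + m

Group: 3v(2v + 3m - 1) - m(2v + 3m - 1); both groups contain (2v + 3m - 1).

(3v - m)(2v + 3m - 1)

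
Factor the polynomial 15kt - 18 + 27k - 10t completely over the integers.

(3k - 2)(5t + 9)

Group as (15kt + 27k) + (-10t - 18) = 3k(5t + 9) - 2(5t + 9).
Both groups share the factor (5t + 9).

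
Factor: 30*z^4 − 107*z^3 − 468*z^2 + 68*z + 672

Trying the rational-root candidates, z = −8/5 is a root, so (5*z + 8) is a factor; dividing leaves 6*z^3 − 31*z^2 − 44*z + 84.
Then z = −2 is a root, so (z + 2) is a factor; dividing leaves 6*z^2 − 43*z + 42.
The remaining quadratic factors as (z − 6)(6*z − 7).

(5*z + 8)*(6*z − 7)*(z + 2)*(z − 6)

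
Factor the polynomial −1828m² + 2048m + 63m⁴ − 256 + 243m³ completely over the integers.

By the rational root theorem, m = 1/7 is a root, so (7m − 1) divides it; the quotient is 9m³ + 36m² − 256m + 256.
Then m = 8/3 is a root, so (3m − 8) divides it; the quotient is 3m² + 20m − 32.
The remaining quadratic factors as (3m − 4)(m + 8).

(3m − 4)(3m − 8)(7m − 1)(m + 8)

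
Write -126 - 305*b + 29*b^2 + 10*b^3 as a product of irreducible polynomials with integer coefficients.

Among the possible rational roots, b = 9/2 is a root, giving the factor (2*b - 9) and quotient 5*b^2 + 37*b + 14.
The remaining quadratic factors as (b + 7)(5*b + 2).

(2*b - 9)*(5*b + 2)*(b + 7)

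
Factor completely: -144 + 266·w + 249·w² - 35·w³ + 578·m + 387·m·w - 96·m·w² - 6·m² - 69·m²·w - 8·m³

-(8·m + 5·w - 2)·(m + 7·w + 9)·(m + w - 8)

Group: m·(-8·m² - 61·m·w - 70·m - 35·w² - 31·w + 18) + (w - 8)·(-8·m² - 61·m·w - 70·m - 35·w² - 31·w + 18); both groups contain (-8·m² - 61·m·w - 70·m - 35·w² - 31·w + 18), so (m + w - 8) is a factor with cofactor -8·m² - 61·m·w - 70·m - 35·w² - 31·w + 18.
The cofactor groups again: -8·m² - 61·m·w - 70·m - 35·w² - 31·w + 18 = -m·(8·m + 5·w - 2) + (-7·w - 9)·(8·m + 5·w - 2); both groups contain (8·m + 5·w - 2), giving -(m + 7·w + 9)·(8·m + 5·w - 2).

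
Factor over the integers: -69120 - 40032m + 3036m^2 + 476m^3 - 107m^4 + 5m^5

(5m + 8)(m + 6)(m - 15)(m^2 - 14m + 96)

By the rational root theorem, m = -8/5 is a root, so (5m + 8) is a factor; dividing leaves m^4 - 23m^3 + 132m^2 + 396m - 8640.
Next, m = -6 is a root, so (m + 6) is a factor; dividing leaves m^3 - 29m^2 + 306m - 1440.
Then m = 15 is a root, giving the factor (m - 15) and quotient m^2 - 14m + 96.
The quadratic m^2 - 14m + 96 has discriminant -188 < 0 and is irreducible over ℤ.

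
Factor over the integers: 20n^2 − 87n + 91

(4n − 7)(5n − 13)

Need a pair with product 20·91 = 1820 and sum −87: that's −35 and −52.
Split the middle term: 20n^2 − 35n − 52n + 91 = 5n(4n − 7) − 13(4n − 7).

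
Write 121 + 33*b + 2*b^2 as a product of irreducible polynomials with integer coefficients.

(2*b + 11)*(b + 11)

Need a pair with product 2·121 = 242 and sum 33: that's 11 and 22.
Split the middle term: 2*b^2 + 11*b + 22*b + 121 = b*(2*b + 11) + 11*(2*b + 11).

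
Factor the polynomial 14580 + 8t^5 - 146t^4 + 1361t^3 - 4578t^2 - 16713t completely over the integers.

(2t + 5)(4t - 3)(t - 9)(t^2 - 11t + 108)

Trying the rational-root candidates, t = 3/4 is a root, so (4t - 3) divides it; the quotient is 2t^4 - 35t^3 + 314t^2 - 909t - 4860.
Continuing, t = 9 is a root, so (t - 9) divides it; the quotient is 2t^3 - 17t^2 + 161t + 540.
Then t = -5/2 is a root, so (2t + 5) is a factor; dividing leaves t^2 - 11t + 108.
The quadratic t^2 - 11t + 108 has discriminant -311 < 0 and is irreducible over ℤ.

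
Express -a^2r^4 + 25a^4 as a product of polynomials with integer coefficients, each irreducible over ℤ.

Factor out a^2 first: what remains is 25a^2 - r^4.
Recognize a difference of squares with the parts 5a and r^2.

a^2(5a + r^2)(5a - r^2)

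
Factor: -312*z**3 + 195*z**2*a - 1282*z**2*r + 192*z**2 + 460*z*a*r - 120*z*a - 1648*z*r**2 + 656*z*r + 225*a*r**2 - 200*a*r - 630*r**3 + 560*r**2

-(8*z - 5*a + 14*r)*(3*z + 5*r)*(13*z + 9*r - 8)

Group: 3*z*(-104*z**2 + 65*z*a - 254*z*r + 64*z + 45*a*r - 40*a - 126*r**2 + 112*r) + 5*r*(-104*z**2 + 65*z*a - 254*z*r + 64*z + 45*a*r - 40*a - 126*r**2 + 112*r); both groups contain (-104*z**2 + 65*z*a - 254*z*r + 64*z + 45*a*r - 40*a - 126*r**2 + 112*r), so (3*z + 5*r) is a factor with cofactor -104*z**2 + 65*z*a - 254*z*r + 64*z + 45*a*r - 40*a - 126*r**2 + 112*r.
The cofactor groups again: -104*z**2 + 65*z*a - 254*z*r + 64*z + 45*a*r - 40*a - 126*r**2 + 112*r = -8*z*(13*z + 9*r - 8) + (5*a - 14*r)*(13*z + 9*r - 8); both groups contain (13*z + 9*r - 8), giving -(8*z - 5*a + 14*r)*(13*z + 9*r - 8).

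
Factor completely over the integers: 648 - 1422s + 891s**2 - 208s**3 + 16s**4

(4s - 3)(4s - 9)(s - 4)(s - 6)

By the rational root theorem, s = 9/4 is a root, giving the factor (4s - 9) and quotient 4s**3 - 43s**2 + 126s - 72.
Continuing, s = 3/4 is a root, so (4s - 3) is a factor; dividing leaves s**2 - 10s + 24.
The remaining quadratic factors as (s - 6)(s - 4).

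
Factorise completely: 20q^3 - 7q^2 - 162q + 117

Testing divisors of the constant over divisors of the leading coefficient, q = -3 is a root, giving the factor (q + 3) and quotient 20q^2 - 67q + 39.
The remaining quadratic factors as (5q - 13)(4q - 3).

(4q - 3)(5q - 13)(q + 3)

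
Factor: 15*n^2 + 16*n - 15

(3*n + 5)*(5*n - 3)

Need a pair with product 15·(-15) = -225 and sum 16: that's 25 and -9.
Split the middle term: 15*n^2 + 25*n - 9*n - 15 = 5*n*(3*n + 5) - 3*(3*n + 5).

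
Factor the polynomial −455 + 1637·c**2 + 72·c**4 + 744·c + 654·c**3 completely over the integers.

(3·c − 1)·(4·c + 13)·(6·c + 7)·(c + 5)

Trying the rational-root candidates, c = −13/4 is a root, giving the factor (4·c + 13) and quotient 18·c**3 + 105·c**2 + 68·c − 35.
Continuing, c = −5 is a root, so (c + 5) divides it; the quotient is 18·c**2 + 15·c − 7.
The remaining quadratic factors as (3·c − 1)(6·c + 7).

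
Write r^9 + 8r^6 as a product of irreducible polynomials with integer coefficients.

r^6(r + 2)(r^2 - 2r + 4)

Factor out r^6 first: what remains is r^3 + 8.
Recognize a sum of cubes with the parts r and 2.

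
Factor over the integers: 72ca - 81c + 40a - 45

Group as (72ca - 81c) + (40a - 45) = 9c(8a - 9) + 5(8a - 9).
Both groups share the factor (8a - 9).

(8a - 9)(9c + 5)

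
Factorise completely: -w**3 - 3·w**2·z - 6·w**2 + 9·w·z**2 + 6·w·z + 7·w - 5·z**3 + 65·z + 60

Group: w·(-w**2 + 2·w·z - w - z**2 + z + 12) + (5·z + 5)·(-w**2 + 2·w·z - w - z**2 + z + 12); both groups contain (-w**2 + 2·w·z - w - z**2 + z + 12), so (w + 5·z + 5) is a factor with cofactor -w**2 + 2·w·z - w - z**2 + z + 12.
The cofactor groups again: -w**2 + 2·w·z - w - z**2 + z + 12 = -w·(w - z - 3) + (z - 4)·(w - z - 3); both groups contain (w - z - 3), giving -(w - z + 4)·(w - z - 3).

-(w + 5·z + 5)·(w - z + 4)·(w - z - 3)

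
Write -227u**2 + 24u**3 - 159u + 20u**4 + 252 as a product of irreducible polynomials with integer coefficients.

(2u + 3)(2u + 7)(5u - 4)(u - 3)

By the rational root theorem, u = -7/2 is a root, so (2u + 7) divides it; the quotient is 10u**3 - 23u**2 - 33u + 36.
Next, u = -3/2 is a root, so (2u + 3) divides it; the quotient is 5u**2 - 19u + 12.
The remaining quadratic factors as (u - 3)(5u - 4).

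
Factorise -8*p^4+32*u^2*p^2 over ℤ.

Every term has a factor of 8*p^2. Then 4*u^2-p^2 = (2*u)² − (p)².

8*p^2*(2*u-p)*(2*u+p)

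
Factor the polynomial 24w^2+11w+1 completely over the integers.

(3w+1)(8w+1)

Need a pair with product 24·1 = 24 and sum 11: that's 3 and 8.
Split the middle term: 24w^2+3w + 8w+1 = 3w(8w+1) + (8w+1).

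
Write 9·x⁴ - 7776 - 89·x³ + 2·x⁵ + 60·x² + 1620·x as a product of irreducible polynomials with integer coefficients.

(2·x - 9)·(x + 6)·(x + 8)·(x² - 5·x + 18)

Among the possible rational roots, x = 9/2 is a root, so (2·x - 9) is a factor; dividing leaves x⁴ + 9·x³ - 4·x² + 12·x + 864.
Next, x = -8 is a root, so (x + 8) divides it; the quotient is x³ + x² - 12·x + 108.
Next, x = -6 is a root, so (x + 6) divides it; the quotient is x² - 5·x + 18.
The quadratic x² - 5·x + 18 has discriminant -47 < 0 and is irreducible over ℤ.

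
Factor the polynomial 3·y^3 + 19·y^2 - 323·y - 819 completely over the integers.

By the rational root theorem, y = 9 is a root, giving the factor (y - 9) and quotient 3·y^2 + 46·y + 91.
The remaining quadratic factors as (y + 13)(3·y + 7).

(3·y + 7)·(y + 13)·(y - 9)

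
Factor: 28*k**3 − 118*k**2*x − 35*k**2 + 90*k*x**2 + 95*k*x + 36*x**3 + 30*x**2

(4*k − 6*x − 5)*(7*k + 2*x)*(k − 3*x)

Group: 4*k*(7*k**2 − 19*k*x − 6*x**2) + (−6*x − 5)*(7*k**2 − 19*k*x − 6*x**2); both groups contain (7*k**2 − 19*k*x − 6*x**2), so (4*k − 6*x − 5) is a factor with cofactor 7*k**2 − 19*k*x − 6*x**2.
The cofactor groups again: 7*k**2 − 19*k*x − 6*x**2 = k*(7*k + 2*x) − 3*x*(7*k + 2*x); both groups contain (7*k + 2*x), giving (k − 3*x)*(7*k + 2*x).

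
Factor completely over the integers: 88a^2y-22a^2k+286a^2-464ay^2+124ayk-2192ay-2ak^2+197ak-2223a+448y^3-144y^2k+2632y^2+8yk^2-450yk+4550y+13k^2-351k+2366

Group: 2a(44ay-11ak+143a-56y^2+18yk-238y-k^2+27k-182) + (-8y-13)(44ay-11ak+143a-56y^2+18yk-238y-k^2+27k-182); both groups contain (44ay-11ak+143a-56y^2+18yk-238y-k^2+27k-182), so (2a-8y-13) is a factor with cofactor 44ay-11ak+143a-56y^2+18yk-238y-k^2+27k-182.
The cofactor groups again: 44ay-11ak+143a-56y^2+18yk-238y-k^2+27k-182 = 4y(11a-14y+k-14) + (-k+13)(11a-14y+k-14); both groups contain (11a-14y+k-14), giving (4y-k+13)(11a-14y+k-14).

(4y-k+13)(11a-14y+k-14)(2a-8y-13)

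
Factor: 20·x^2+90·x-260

Pull out the common factor 10, then factor the remaining trinomial.

10·(2·x+13)·(x-2)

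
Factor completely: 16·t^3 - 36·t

4·t·(2·t + 3)·(2·t - 3)

Every term has a factor of 4·t. Then 4·t^2 - 9 = (2·t)² − (3)².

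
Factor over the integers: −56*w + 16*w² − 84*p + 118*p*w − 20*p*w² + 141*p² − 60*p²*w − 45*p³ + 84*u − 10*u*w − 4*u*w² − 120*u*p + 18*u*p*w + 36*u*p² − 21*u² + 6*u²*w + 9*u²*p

(3*u − 3*p − 2*w)*(3*p + 2*w − 7)*(u + 5*p − 4)

Group: 3*p*(3*u² + 12*u*p − 2*u*w − 12*u − 15*p² − 10*p*w + 12*p + 8*w) + (2*w − 7)*(3*u² + 12*u*p − 2*u*w − 12*u − 15*p² − 10*p*w + 12*p + 8*w); both groups contain (3*u² + 12*u*p − 2*u*w − 12*u − 15*p² − 10*p*w + 12*p + 8*w), so (3*p + 2*w − 7) is a factor with cofactor 3*u² + 12*u*p − 2*u*w − 12*u − 15*p² − 10*p*w + 12*p + 8*w.
The cofactor groups again: 3*u² + 12*u*p − 2*u*w − 12*u − 15*p² − 10*p*w + 12*p + 8*w = 3*u*(u + 5*p − 4) + (−3*p − 2*w)*(u + 5*p − 4); both groups contain (u + 5*p − 4), giving (3*u − 3*p − 2*w)*(u + 5*p − 4).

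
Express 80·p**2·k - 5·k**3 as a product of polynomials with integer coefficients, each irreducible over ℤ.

5·k·(4·p - k)·(4·p + k)

Every term has a factor of 5·k. Then 16·p**2 - k**2 = (4·p)² − (k)².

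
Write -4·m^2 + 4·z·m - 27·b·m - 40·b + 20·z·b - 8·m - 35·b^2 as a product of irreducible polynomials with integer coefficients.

(4·z - 7·b - 4·m - 8)·(5·b + m)

Group: 5·b·(4·z - 7·b - 4·m - 8) + m·(4·z - 7·b - 4·m - 8); both groups contain (4·z - 7·b - 4·m - 8).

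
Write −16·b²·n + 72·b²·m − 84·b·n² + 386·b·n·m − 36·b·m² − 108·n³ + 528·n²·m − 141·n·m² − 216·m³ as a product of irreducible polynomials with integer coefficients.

−(2·n − 9·m)·(2·b + 6·n + 3·m)·(4·b + 9·n − 8·m)

Group: 4·b·(−4·b·n + 18·b·m − 12·n² + 48·n·m + 27·m²) + (9·n − 8·m)·(−4·b·n + 18·b·m − 12·n² + 48·n·m + 27·m²); both groups contain (−4·b·n + 18·b·m − 12·n² + 48·n·m + 27·m²), so (4·b + 9·n − 8·m) is a factor with cofactor −4·b·n + 18·b·m − 12·n² + 48·n·m + 27·m².
The cofactor groups again: −4·b·n + 18·b·m − 12·n² + 48·n·m + 27·m² = −2·b·(2·n − 9·m) + (−6·n − 3·m)·(2·n − 9·m); both groups contain (2·n − 9·m), giving −(2·b + 6·n + 3·m)·(2·n − 9·m).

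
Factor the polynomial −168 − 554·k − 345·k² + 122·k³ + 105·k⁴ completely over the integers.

Trying the rational-root candidates, k = −4/3 is a root, so (3·k + 4) is a factor; dividing leaves 35·k³ − 6·k² − 107·k − 42.
Next, k = −3/7 is a root, giving the factor (7·k + 3) and quotient 5·k² − 3·k − 14.
The remaining quadratic factors as (5·k + 7)(k − 2).

(3·k + 4)·(5·k + 7)·(7·k + 3)·(k − 2)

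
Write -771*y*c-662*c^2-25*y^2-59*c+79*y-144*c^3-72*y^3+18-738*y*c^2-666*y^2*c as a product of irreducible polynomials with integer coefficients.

-(8*y+2*c+9)*(y+8*c-1)*(9*y+9*c+2)

Group: y*(-72*y^2-90*y*c-97*y-18*c^2-85*c-18) + (8*c-1)*(-72*y^2-90*y*c-97*y-18*c^2-85*c-18); both groups contain (-72*y^2-90*y*c-97*y-18*c^2-85*c-18), so (y+8*c-1) is a factor with cofactor -72*y^2-90*y*c-97*y-18*c^2-85*c-18.
The cofactor groups again: -72*y^2-90*y*c-97*y-18*c^2-85*c-18 = -9*y*(8*y+2*c+9) + (-9*c-2)*(8*y+2*c+9); both groups contain (8*y+2*c+9), giving -(9*y+9*c+2)*(8*y+2*c+9).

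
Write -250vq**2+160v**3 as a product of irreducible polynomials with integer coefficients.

Factor out 10v, leaving 16v**2-25q**2, which is a difference of two squares.

10v(4v-5q)(4v+5q)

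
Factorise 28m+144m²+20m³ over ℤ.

4m(5m+1)(m+7)

Pull out the common factor 4m, then factor the remaining trinomial.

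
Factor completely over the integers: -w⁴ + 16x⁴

(2x - w)(2x + w)(4x² + w²)

(2x)⁴ − (w)⁴ = ((2x)² − (w)²)((2x)² + (w)²); the first factor splits again, the second (4x² + w²) is irreducible.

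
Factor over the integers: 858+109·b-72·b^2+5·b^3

(5·b+13)·(b-11)·(b-6)

By the rational root theorem, b = 6 is a root, so (b-6) is a factor; dividing leaves 5·b^2-42·b-143.
The remaining quadratic factors as (5·b+13)(b-11).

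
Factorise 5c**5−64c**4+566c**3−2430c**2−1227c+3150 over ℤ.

Among the possible rational roots, c = 1 is a root, giving the factor (c−1) and quotient 5c**4−59c**3+507c**2−1923c−3150.
Then c = −6/5 is a root, giving the factor (5c+6) and quotient c**3−13c**2+117c−525.
Next, c = 7 is a root, so (c−7) divides it; the quotient is c**2−6c+75.
The quadratic c**2−6c+75 has discriminant −264 < 0 and is irreducible over ℤ.

(5c+6)(c−1)(c−7)(c**2−6c+75)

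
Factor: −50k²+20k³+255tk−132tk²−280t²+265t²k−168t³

Group: 3t(−56t²+51tk−10k²) + (−2k+5)(−56t²+51tk−10k²); both groups contain (−56t²+51tk−10k²), so (3t−2k+5) is a factor with cofactor −56t²+51tk−10k².
The cofactor groups again: −56t²+51tk−10k² = −7t(8t−5k) + 2k(8t−5k); both groups contain (8t−5k), giving −(7t−2k)(8t−5k).

−(3t−2k+5)(7t−2k)(8t−5k)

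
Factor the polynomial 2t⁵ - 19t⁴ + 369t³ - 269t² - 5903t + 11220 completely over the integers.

Testing divisors of the constant over divisors of the leading coefficient, t = 3 is a root, giving the factor (t - 3) and quotient 2t⁴ - 13t³ + 330t² + 721t - 3740.
Continuing, t = -4 is a root, giving the factor (t + 4) and quotient 2t³ - 21t² + 414t - 935.
Next, t = 5/2 is a root, giving the factor (2t - 5) and quotient t² - 8t + 187.
The quadratic t² - 8t + 187 has discriminant -684 < 0 and is irreducible over ℤ.

(2t - 5)(t + 4)(t - 3)(t² - 8t + 187)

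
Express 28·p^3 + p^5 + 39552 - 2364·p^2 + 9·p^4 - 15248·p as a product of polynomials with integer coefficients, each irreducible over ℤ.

(p + 8)·(p - 12)·(p - 2)·(p^2 + 15·p + 206)

By the rational root theorem, p = -8 is a root, giving the factor (p + 8) and quotient p^4 + p^3 + 20·p^2 - 2524·p + 4944.
Next, p = 2 is a root, so (p - 2) is a factor; dividing leaves p^3 + 3·p^2 + 26·p - 2472.
Continuing, p = 12 is a root, giving the factor (p - 12) and quotient p^2 + 15·p + 206.
The quadratic p^2 + 15·p + 206 has discriminant -599 < 0 and is irreducible over ℤ.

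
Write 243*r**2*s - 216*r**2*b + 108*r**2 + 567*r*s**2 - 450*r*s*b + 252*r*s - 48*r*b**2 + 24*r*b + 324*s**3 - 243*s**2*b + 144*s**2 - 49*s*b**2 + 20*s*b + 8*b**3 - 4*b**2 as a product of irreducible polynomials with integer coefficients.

(9*s - 8*b + 4)*(9*r + 9*s - b)*(3*r + 4*s + b)

Group: 9*s*(27*r**2 + 63*r*s + 6*r*b + 36*s**2 + 5*s*b - b**2) + (-8*b + 4)*(27*r**2 + 63*r*s + 6*r*b + 36*s**2 + 5*s*b - b**2); both groups contain (27*r**2 + 63*r*s + 6*r*b + 36*s**2 + 5*s*b - b**2), so (9*s - 8*b + 4) is a factor with cofactor 27*r**2 + 63*r*s + 6*r*b + 36*s**2 + 5*s*b - b**2.
The cofactor groups again: 27*r**2 + 63*r*s + 6*r*b + 36*s**2 + 5*s*b - b**2 = 3*r*(9*r + 9*s - b) + (4*s + b)*(9*r + 9*s - b); both groups contain (9*r + 9*s - b), giving (3*r + 4*s + b)*(9*r + 9*s - b).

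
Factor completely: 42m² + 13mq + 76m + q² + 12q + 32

Group: 7m(6m + q + 4) + (q + 8)(6m + q + 4); both groups contain (6m + q + 4).

(6m + q + 4)(7m + q + 8)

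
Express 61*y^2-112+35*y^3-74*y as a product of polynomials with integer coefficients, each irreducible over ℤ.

Among the possible rational roots, y = 7/5 is a root, so (5*y-7) is a factor; dividing leaves 7*y^2+22*y+16.
The remaining quadratic factors as (y+2)(7*y+8).

(5*y-7)*(7*y+8)*(y+2)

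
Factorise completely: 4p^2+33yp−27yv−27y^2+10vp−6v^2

Group: −9y(3y+2v−4p) + (−3v−p)(3y+2v−4p); both groups contain (3y+2v−4p).

−(3y+2v−4p)(9y+3v+p)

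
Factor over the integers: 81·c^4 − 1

(3·c + 1)·(3·c − 1)·(9·c^2 + 1)

(3·c)⁴ − (1)⁴ = ((3·c)² − (1)²)((3·c)² + (1)²); the first factor splits again, the second (9·c^2 + 1) is irreducible.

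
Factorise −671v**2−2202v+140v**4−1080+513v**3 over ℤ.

(4v−9)(5v+6)(7v+5)(v+4)

Among the possible rational roots, v = −5/7 is a root, so (7v+5) divides it; the quotient is 20v**3+59v**2−138v−216.
Continuing, v = −4 is a root, giving the factor (v+4) and quotient 20v**2−21v−54.
The remaining quadratic factors as (5v+6)(4v−9).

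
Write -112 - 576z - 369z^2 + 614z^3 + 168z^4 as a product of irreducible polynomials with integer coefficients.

(4z + 1)(6z - 7)(7z + 4)(z + 4)

Among the possible rational roots, z = -4/7 is a root, giving the factor (7z + 4) and quotient 24z^3 + 74z^2 - 95z - 28.
Then z = -4 is a root, giving the factor (z + 4) and quotient 24z^2 - 22z - 7.
The remaining quadratic factors as (6z - 7)(4z + 1).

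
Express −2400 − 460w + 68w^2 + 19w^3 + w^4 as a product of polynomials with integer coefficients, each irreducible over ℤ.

(w + 10)(w + 6)(w + 8)(w − 5)

Testing divisors of the constant over divisors of the leading coefficient, w = −8 is a root, giving the factor (w + 8) and quotient w^3 + 11w^2 − 20w − 300.
Then w = −6 is a root, so (w + 6) is a factor; dividing leaves w^2 + 5w − 50.
The remaining quadratic factors as (w + 10)(w − 5).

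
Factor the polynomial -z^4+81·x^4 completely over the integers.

Write as (9·x^2)² − (z^2)², then factor 9·x^2-z^2 once more.

(3·x+z)·(3·x-z)·(9·x^2+z^2)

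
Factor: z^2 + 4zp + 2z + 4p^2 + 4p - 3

Group: z(z + 2p + 3) + (2p - 1)(z + 2p + 3); both groups contain (z + 2p + 3).

(z + 2p + 3)(z + 2p - 1)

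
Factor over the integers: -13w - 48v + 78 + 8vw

(8v - 13)(w - 6)

Group as (8vw - 48v) + (-13w + 78) = 8v(w - 6) - 13(w - 6).
Both groups share the factor (w - 6).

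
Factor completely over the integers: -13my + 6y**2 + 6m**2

Group: 2m(3m - 2y) - 3y(3m - 2y); both groups contain (3m - 2y).

(2m - 3y)(3m - 2y)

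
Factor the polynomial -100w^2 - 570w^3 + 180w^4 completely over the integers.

10w^2(3w - 10)(6w + 1)

Pull out the common factor 10w^2, then factor the remaining trinomial.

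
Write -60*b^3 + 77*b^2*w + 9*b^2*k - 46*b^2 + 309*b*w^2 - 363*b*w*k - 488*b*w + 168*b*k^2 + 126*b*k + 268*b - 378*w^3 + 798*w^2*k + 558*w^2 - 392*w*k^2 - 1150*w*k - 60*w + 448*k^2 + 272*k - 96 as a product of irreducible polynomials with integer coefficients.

Group: 4*b*(-15*b^2 + 53*b*w - 24*b*k - 34*b - 42*w^2 + 56*w*k + 34*w - 64*k + 16) + (9*w - 7*k - 6)*(-15*b^2 + 53*b*w - 24*b*k - 34*b - 42*w^2 + 56*w*k + 34*w - 64*k + 16); both groups contain (-15*b^2 + 53*b*w - 24*b*k - 34*b - 42*w^2 + 56*w*k + 34*w - 64*k + 16), so (4*b + 9*w - 7*k - 6) is a factor with cofactor -15*b^2 + 53*b*w - 24*b*k - 34*b - 42*w^2 + 56*w*k + 34*w - 64*k + 16.
The cofactor groups again: -15*b^2 + 53*b*w - 24*b*k - 34*b - 42*w^2 + 56*w*k + 34*w - 64*k + 16 = -3*b*(5*b - 6*w + 8*k - 2) + (7*w - 8)*(5*b - 6*w + 8*k - 2); both groups contain (5*b - 6*w + 8*k - 2), giving -(3*b - 7*w + 8)*(5*b - 6*w + 8*k - 2).

-(3*b - 7*w + 8)*(4*b + 9*w - 7*k - 6)*(5*b - 6*w + 8*k - 2)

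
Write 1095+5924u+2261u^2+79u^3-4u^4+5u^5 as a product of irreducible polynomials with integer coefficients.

(5u+1)(u+3)(u+5)(u^2-9u+73)

Trying the rational-root candidates, u = -3 is a root, so (u+3) divides it; the quotient is 5u^4-19u^3+136u^2+1853u+365.
Continuing, u = -1/5 is a root, so (5u+1) is a factor; dividing leaves u^3-4u^2+28u+365.
Continuing, u = -5 is a root, giving the factor (u+5) and quotient u^2-9u+73.
The quadratic u^2-9u+73 has discriminant -211 < 0 and is irreducible over ℤ.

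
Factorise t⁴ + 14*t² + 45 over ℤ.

(t² + 5)*(t² + 9)

Substitute u = t² to get a quadratic in u, then factor.
t² + 5 is irreducible over ℤ (always positive, so no real roots).
t² + 9 is irreducible over ℤ (sum of squares).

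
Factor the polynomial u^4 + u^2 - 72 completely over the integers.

(u^2 + 9)*(u^2 - 8)

Substitute w = u^2 to get a quadratic in w, then factor.
u^2 + 9 is irreducible over ℤ (sum of squares).
u^2 - 8 is irreducible over ℤ (8 is not a perfect square).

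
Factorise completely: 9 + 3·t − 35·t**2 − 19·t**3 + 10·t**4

(2·t − 1)·(5·t + 3)·(t + 1)·(t − 3)

Among the possible rational roots, t = 3 is a root, so (t − 3) divides it; the quotient is 10·t**3 + 11·t**2 − 2·t − 3.
Then t = 1/2 is a root, giving the factor (2·t − 1) and quotient 5·t**2 + 8·t + 3.
The remaining quadratic factors as (5·t + 3)(t + 1).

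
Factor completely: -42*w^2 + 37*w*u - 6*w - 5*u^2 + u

-(7*w - 5*u + 1)*(6*w - u)

Group: -6*w*(7*w - 5*u + 1) + u*(7*w - 5*u + 1); both groups contain (7*w - 5*u + 1).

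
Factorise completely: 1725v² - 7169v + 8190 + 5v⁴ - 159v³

(5v - 9)(v - 10)(v - 13)(v - 7)

Testing divisors of the constant over divisors of the leading coefficient, v = 13 is a root, so (v - 13) divides it; the quotient is 5v³ - 94v² + 503v - 630.
Then v = 7 is a root, so (v - 7) divides it; the quotient is 5v² - 59v + 90.
The remaining quadratic factors as (5v - 9)(v - 10).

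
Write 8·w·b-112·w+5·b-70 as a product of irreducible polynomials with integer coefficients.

Group as (8·w·b-112·w) + (5·b-70) = 8·w·(b-14) + 5·(b-14).
Both groups share the factor (b-14).

(8·w+5)·(b-14)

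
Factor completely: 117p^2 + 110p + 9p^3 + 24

Testing divisors of the constant over divisors of the leading coefficient, p = -12 is a root, giving the factor (p + 12) and quotient 9p^2 + 9p + 2.
The remaining quadratic factors as (3p + 2)(3p + 1).

(3p + 1)(3p + 2)(p + 12)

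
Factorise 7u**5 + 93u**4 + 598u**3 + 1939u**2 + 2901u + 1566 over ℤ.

(7u + 9)(u + 2)(u + 3)(u**2 + 7u + 29)

Testing divisors of the constant over divisors of the leading coefficient, u = -3 is a root, so (u + 3) is a factor; dividing leaves 7u**4 + 72u**3 + 382u**2 + 793u + 522.
Then u = -2 is a root, giving the factor (u + 2) and quotient 7u**3 + 58u**2 + 266u + 261.
Next, u = -9/7 is a root, so (7u + 9) is a factor; dividing leaves u**2 + 7u + 29.
The quadratic u**2 + 7u + 29 has discriminant -67 < 0 and is irreducible over ℤ.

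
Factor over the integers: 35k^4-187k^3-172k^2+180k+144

(5k+4)(7k+6)(k-1)(k-6)

Testing divisors of the constant over divisors of the leading coefficient, k = 6 is a root, giving the factor (k-6) and quotient 35k^3+23k^2-34k-24.
Then k = -6/7 is a root, giving the factor (7k+6) and quotient 5k^2-k-4.
The remaining quadratic factors as (5k+4)(k-1).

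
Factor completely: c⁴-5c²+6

(c²-2)(c²-3)

Substitute u = c² to get a quadratic in u, then factor.
c²-2 is irreducible over ℤ (2 is not a perfect square).
c²-3 is irreducible over ℤ (3 is not a perfect square).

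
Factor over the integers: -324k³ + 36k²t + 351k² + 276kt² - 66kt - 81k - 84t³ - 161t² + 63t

-(12k - 4t - 9)(3k + 3t - 1)(9k - 7t)

Group: 9k(-36k² - 24kt + 39k + 12t² + 23t - 9) - 7t(-36k² - 24kt + 39k + 12t² + 23t - 9); both groups contain (-36k² - 24kt + 39k + 12t² + 23t - 9), so (9k - 7t) is a factor with cofactor -36k² - 24kt + 39k + 12t² + 23t - 9.
The cofactor groups again: -36k² - 24kt + 39k + 12t² + 23t - 9 = -12k(3k + 3t - 1) + (4t + 9)(3k + 3t - 1); both groups contain (3k + 3t - 1), giving -(12k - 4t - 9)(3k + 3t - 1).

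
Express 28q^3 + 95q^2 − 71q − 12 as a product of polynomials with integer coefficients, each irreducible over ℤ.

(4q − 3)(7q + 1)(q + 4)

Among the possible rational roots, q = −1/7 is a root, so (7q + 1) divides it; the quotient is 4q^2 + 13q − 12.
The remaining quadratic factors as (4q − 3)(q + 4).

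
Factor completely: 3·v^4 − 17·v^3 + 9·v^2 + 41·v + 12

(3·v + 1)·(v + 1)·(v − 3)·(v − 4)

Among the possible rational roots, v = 4 is a root, so (v − 4) divides it; the quotient is 3·v^3 − 5·v^2 − 11·v − 3.
Then v = 3 is a root, so (v − 3) is a factor; dividing leaves 3·v^2 + 4·v + 1.
The remaining quadratic factors as (3·v + 1)(v + 1).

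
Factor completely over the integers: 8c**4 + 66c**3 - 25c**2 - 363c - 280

By the rational root theorem, c = -8 is a root, giving the factor (c + 8) and quotient 8c**3 + 2c**2 - 41c - 35.
Next, c = -7/4 is a root, giving the factor (4c + 7) and quotient 2c**2 - 3c - 5.
The remaining quadratic factors as (2c - 5)(c + 1).

(2c - 5)(4c + 7)(c + 1)(c + 8)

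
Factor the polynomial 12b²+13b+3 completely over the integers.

(3b+1)(4b+3)

Need a pair with product 12·3 = 36 and sum 13: that's 9 and 4.
Split the middle term: 12b²+9b + 4b+3 = 3b(4b+3) + (4b+3).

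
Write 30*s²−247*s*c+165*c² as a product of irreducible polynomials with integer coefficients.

Group: 15*s*(2*s−15*c) − 11*c*(2*s−15*c); both groups contain (2*s−15*c).

(15*s−11*c)*(2*s−15*c)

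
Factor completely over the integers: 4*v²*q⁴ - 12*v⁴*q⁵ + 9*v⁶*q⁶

Every term has a factor of v²*q⁴; factoring it out leaves 9*v⁴*q² - 12*v²*q + 4.
Recognize a perfect-square trinomial with the parts 3*v²*q and 2.

q⁴*v²*(3*v²*q - 2)²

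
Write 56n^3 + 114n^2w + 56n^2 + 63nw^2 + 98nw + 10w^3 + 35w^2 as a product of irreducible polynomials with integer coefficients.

(2n + w)(4n + 5w)(7n + 2w + 7)

Group: 4n(14n^2 + 11nw + 14n + 2w^2 + 7w) + 5w(14n^2 + 11nw + 14n + 2w^2 + 7w); both groups contain (14n^2 + 11nw + 14n + 2w^2 + 7w), so (4n + 5w) is a factor with cofactor 14n^2 + 11nw + 14n + 2w^2 + 7w.
The cofactor groups again: 14n^2 + 11nw + 14n + 2w^2 + 7w = 2n(7n + 2w + 7) + w(7n + 2w + 7); both groups contain (7n + 2w + 7), giving (2n + w)(7n + 2w + 7).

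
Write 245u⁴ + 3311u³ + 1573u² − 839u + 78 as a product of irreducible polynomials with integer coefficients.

Among the possible rational roots, u = 1/5 is a root, giving the factor (5u − 1) and quotient 49u³ + 672u² + 449u − 78.
Then u = 1/7 is a root, so (7u − 1) is a factor; dividing leaves 7u² + 97u + 78.
The remaining quadratic factors as (u + 13)(7u + 6).

(5u − 1)(7u + 6)(7u − 1)(u + 13)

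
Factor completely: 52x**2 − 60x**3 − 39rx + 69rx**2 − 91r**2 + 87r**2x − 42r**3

−(6r − 15x + 13)(7r − 4x)(r + x)

Group: 7r(−6r**2 + 9rx − 13r + 15x**2 − 13x) − 4x(−6r**2 + 9rx − 13r + 15x**2 − 13x); both groups contain (−6r**2 + 9rx − 13r + 15x**2 − 13x), so (7r − 4x) is a factor with cofactor −6r**2 + 9rx − 13r + 15x**2 − 13x.
The cofactor groups again: −6r**2 + 9rx − 13r + 15x**2 − 13x = −6r(r + x) + (15x − 13)(r + x); both groups contain (r + x), giving −(6r − 15x + 13)(r + x).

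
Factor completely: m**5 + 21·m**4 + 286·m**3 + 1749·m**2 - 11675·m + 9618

Testing divisors of the constant over divisors of the leading coefficient, m = -14 is a root, giving the factor (m + 14) and quotient m**4 + 7·m**3 + 188·m**2 - 883·m + 687.
Continuing, m = 3 is a root, giving the factor (m - 3) and quotient m**3 + 10·m**2 + 218·m - 229.
Then m = 1 is a root, so (m - 1) divides it; the quotient is m**2 + 11·m + 229.
The quadratic m**2 + 11·m + 229 has discriminant -795 < 0 and is irreducible over ℤ.

(m + 14)·(m - 1)·(m - 3)·(m**2 + 11·m + 229)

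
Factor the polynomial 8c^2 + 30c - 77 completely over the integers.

(2c + 11)(4c - 7)

Need a pair with product 8·(-77) = -616 and sum 30: that's 44 and -14.
Split the middle term: 8c^2 + 44c - 14c - 77 = 4c(2c + 11) - 7(2c + 11).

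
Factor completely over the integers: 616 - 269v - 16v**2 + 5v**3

(5v - 11)(v + 7)(v - 8)

Trying the rational-root candidates, v = -7 is a root, giving the factor (v + 7) and quotient 5v**2 - 51v + 88.
The remaining quadratic factors as (v - 8)(5v - 11).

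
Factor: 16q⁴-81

Difference of squares twice: with A = 2q and B = 3, A⁴ − B⁴ = (A² − B²)(A² + B²), and A² − B² factors again.

(2q+3)(2q-3)(4q²+9)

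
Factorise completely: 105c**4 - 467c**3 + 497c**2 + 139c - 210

(3c - 7)(5c + 3)(7c - 5)(c - 2)

By the rational root theorem, c = 5/7 is a root, so (7c - 5) is a factor; dividing leaves 15c**3 - 56c**2 + 31c + 42.
Then c = 2 is a root, so (c - 2) divides it; the quotient is 15c**2 - 26c - 21.
The remaining quadratic factors as (3c - 7)(5c + 3).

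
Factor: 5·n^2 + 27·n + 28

Need a pair with product 5·28 = 140 and sum 27: that's 20 and 7.
Split the middle term: 5·n^2 + 20·n + 7·n + 28 = 5·n·(n + 4) + 7·(n + 4).

(5·n + 7)·(n + 4)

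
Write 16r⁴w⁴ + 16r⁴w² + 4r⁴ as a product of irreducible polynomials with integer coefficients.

Every term has a factor of 4r⁴; factoring it out leaves 4w⁴ + 4w² + 1.
Recognize a perfect-square trinomial with the parts 1 and 2w².

4r⁴(2w² + 1)²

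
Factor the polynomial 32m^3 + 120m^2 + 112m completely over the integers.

Pull out the common factor 8m, then factor the remaining trinomial.

8m(4m + 7)(m + 2)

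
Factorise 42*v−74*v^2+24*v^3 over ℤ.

Pull out the common factor 2*v, then factor the remaining trinomial.

2*v*(3*v−7)*(4*v−3)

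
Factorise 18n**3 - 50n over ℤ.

Every term has a factor of 2n. Then 9n**2 - 25 = (3n)² − (5)².

2n(3n + 5)(3n - 5)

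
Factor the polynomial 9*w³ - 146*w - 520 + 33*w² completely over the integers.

(3*w + 10)*(3*w + 13)*(w - 4)

Trying the rational-root candidates, w = -13/3 is a root, so (3*w + 13) divides it; the quotient is 3*w² - 2*w - 40.
The remaining quadratic factors as (w - 4)(3*w + 10).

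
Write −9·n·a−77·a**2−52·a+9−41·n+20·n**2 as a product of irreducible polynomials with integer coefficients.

Group: 4·n·(5·n−11·a−9) + (7·a−1)·(5·n−11·a−9); both groups contain (5·n−11·a−9).

(5·n−11·a−9)·(4·n+7·a−1)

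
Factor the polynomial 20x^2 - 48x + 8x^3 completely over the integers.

Pull out the common factor 4x, then factor the remaining trinomial.

4x(2x - 3)(x + 4)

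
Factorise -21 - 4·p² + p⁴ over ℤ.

Substitute u = p² to get a quadratic in u, then factor.
p² - 7 is irreducible over ℤ (7 is not a perfect square).
p² + 3 is irreducible over ℤ (always positive, so no real roots).

(p² + 3)·(p² - 7)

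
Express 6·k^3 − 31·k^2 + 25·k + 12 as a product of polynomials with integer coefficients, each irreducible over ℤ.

(2·k − 3)·(3·k + 1)·(k − 4)

Among the possible rational roots, k = 4 is a root, so (k − 4) is a factor; dividing leaves 6·k^2 − 7·k − 3.
The remaining quadratic factors as (3·k + 1)(2·k − 3).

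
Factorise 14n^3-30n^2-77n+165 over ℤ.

Group as (14n^3-77n) + (-30n^2+165) = 7n(2n^2-11) - 15(2n^2-11).
Both groups share the factor (2n^2-11).

(7n-15)(2n^2-11)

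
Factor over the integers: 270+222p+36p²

Pull out the common factor 6, then factor the remaining trinomial.

6(2p+9)(3p+5)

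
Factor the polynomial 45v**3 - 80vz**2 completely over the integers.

5v(3v + 4z)(3v - 4z)

Pull out the common factor 5v; 9v**2 - 16z**2 is a difference of squares.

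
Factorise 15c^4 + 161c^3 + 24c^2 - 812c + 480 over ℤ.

Among the possible rational roots, c = 2/3 is a root, so (3c - 2) divides it; the quotient is 5c^3 + 57c^2 + 46c - 240.
Continuing, c = -3 is a root, giving the factor (c + 3) and quotient 5c^2 + 42c - 80.
The remaining quadratic factors as (c + 10)(5c - 8).

(3c - 2)(5c - 8)(c + 10)(c + 3)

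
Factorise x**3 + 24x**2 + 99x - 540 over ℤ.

Trying the rational-root candidates, x = 3 is a root, so (x - 3) divides it; the quotient is x**2 + 27x + 180.
The remaining quadratic factors as (x + 12)(x + 15).

(x + 12)(x + 15)(x - 3)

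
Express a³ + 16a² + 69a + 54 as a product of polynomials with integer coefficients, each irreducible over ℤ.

Among the possible rational roots, a = -6 is a root, so (a + 6) is a factor; dividing leaves a² + 10a + 9.
The remaining quadratic factors as (a + 1)(a + 9).

(a + 1)(a + 6)(a + 9)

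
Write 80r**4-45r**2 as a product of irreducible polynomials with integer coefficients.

Every term has a factor of 5r**2. Then 16r**2-9 = (4r)² − (3)².

5r**2(4r+3)(4r-3)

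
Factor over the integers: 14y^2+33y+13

(2y+1)(7y+13)

Need a pair with product 14·13 = 182 and sum 33: that's 26 and 7.
Split the middle term: 14y^2+26y + 7y+13 = 2y(7y+13) + (7y+13).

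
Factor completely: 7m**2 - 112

Factor out 7, leaving m**2 - 16, which is a difference of two squares.

7(m + 4)(m - 4)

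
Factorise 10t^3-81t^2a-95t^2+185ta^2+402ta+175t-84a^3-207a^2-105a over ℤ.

Group: 2t(5t^2-23ta-35t+12a^2+21a) + (-7a-5)(5t^2-23ta-35t+12a^2+21a); both groups contain (5t^2-23ta-35t+12a^2+21a), so (2t-7a-5) is a factor with cofactor 5t^2-23ta-35t+12a^2+21a.
The cofactor groups again: 5t^2-23ta-35t+12a^2+21a = 5t(t-4a-7) - 3a(t-4a-7); both groups contain (t-4a-7), giving (5t-3a)(t-4a-7).

(5t-3a)(t-4a-7)(2t-7a-5)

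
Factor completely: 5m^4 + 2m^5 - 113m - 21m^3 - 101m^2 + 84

(2m - 1)(m + 3)(m - 4)(m^2 + 4m + 7)

Testing divisors of the constant over divisors of the leading coefficient, m = 4 is a root, so (m - 4) divides it; the quotient is 2m^4 + 13m^3 + 31m^2 + 23m - 21.
Next, m = -3 is a root, so (m + 3) is a factor; dividing leaves 2m^3 + 7m^2 + 10m - 7.
Continuing, m = 1/2 is a root, so (2m - 1) is a factor; dividing leaves m^2 + 4m + 7.
The quadratic m^2 + 4m + 7 has discriminant -12 < 0 and is irreducible over ℤ.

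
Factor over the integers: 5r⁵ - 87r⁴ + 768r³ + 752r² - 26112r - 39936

(5r + 8)(r + 4)(r - 8)(r² - 15r + 156)

Trying the rational-root candidates, r = -4 is a root, giving the factor (r + 4) and quotient 5r⁴ - 107r³ + 1196r² - 4032r - 9984.
Continuing, r = 8 is a root, so (r - 8) is a factor; dividing leaves 5r³ - 67r² + 660r + 1248.
Continuing, r = -8/5 is a root, so (5r + 8) is a factor; dividing leaves r² - 15r + 156.
The quadratic r² - 15r + 156 has discriminant -399 < 0 and is irreducible over ℤ.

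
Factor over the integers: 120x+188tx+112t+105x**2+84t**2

Group: 6t(14t+15x) + (7x+8)(14t+15x); both groups contain (14t+15x).

(14t+15x)(6t+7x+8)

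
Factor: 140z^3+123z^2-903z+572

(4z+13)(5z-4)(7z-11)

Testing divisors of the constant over divisors of the leading coefficient, z = 4/5 is a root, giving the factor (5z-4) and quotient 28z^2+47z-143.
The remaining quadratic factors as (7z-11)(4z+13).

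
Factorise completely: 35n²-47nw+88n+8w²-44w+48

(5n-w+4)(7n-8w+12)

Group: 7n(5n-w+4) + (-8w+12)(5n-w+4); both groups contain (5n-w+4).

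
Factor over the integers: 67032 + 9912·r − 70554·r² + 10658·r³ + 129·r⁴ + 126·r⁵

(3·r − 14)·(6·r − 7)·(7·r + 6)·(r² + 6·r + 114)

Among the possible rational roots, r = 7/6 is a root, so (6·r − 7) is a factor; dividing leaves 21·r⁴ + 46·r³ + 1830·r² − 9624·r − 9576.
Next, r = −6/7 is a root, so (7·r + 6) divides it; the quotient is 3·r³ + 4·r² + 258·r − 1596.
Then r = 14/3 is a root, so (3·r − 14) divides it; the quotient is r² + 6·r + 114.
The quadratic r² + 6·r + 114 has discriminant −420 < 0 and is irreducible over ℤ.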